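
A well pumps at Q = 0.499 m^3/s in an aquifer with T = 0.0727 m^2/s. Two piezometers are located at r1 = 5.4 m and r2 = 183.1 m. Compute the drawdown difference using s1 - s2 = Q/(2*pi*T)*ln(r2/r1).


Thiem equation: s1 - s2 = Q/(2*pi*T) * ln(r2/r1).
ln(r2/r1) = ln(183.1/5.4) = 3.5236.
Q/(2*pi*T) = 0.499 / (2*pi*0.0727) = 0.499 / 0.4568 = 1.0924.
s1 - s2 = 1.0924 * 3.5236 = 3.8493 m.

3.8493


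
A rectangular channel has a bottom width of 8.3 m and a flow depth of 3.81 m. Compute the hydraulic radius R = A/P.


For a rectangular section:
Flow area A = b * y = 8.3 * 3.81 = 31.62 m^2.
Wetted perimeter P = b + 2y = 8.3 + 2*3.81 = 15.92 m.
Hydraulic radius R = A/P = 31.62 / 15.92 = 1.9864 m.

1.9864


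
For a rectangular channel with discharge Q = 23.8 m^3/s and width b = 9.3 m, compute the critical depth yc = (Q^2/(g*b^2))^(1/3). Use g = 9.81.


Using yc = (Q^2 / (g * b^2))^(1/3):
Q^2 = 23.8^2 = 566.44.
g * b^2 = 9.81 * 9.3^2 = 9.81 * 86.49 = 848.47.
Q^2 / (g*b^2) = 566.44 / 848.47 = 0.6676.
yc = 0.6676^(1/3) = 0.874 m.

0.874


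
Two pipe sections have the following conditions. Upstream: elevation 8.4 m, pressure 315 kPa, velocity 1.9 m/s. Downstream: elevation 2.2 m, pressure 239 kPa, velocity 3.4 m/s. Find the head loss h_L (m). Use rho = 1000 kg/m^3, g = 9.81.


Total head at each section: H = z + p/(rho*g) + V^2/(2g).
H1 = 8.4 + 315*1000/(1000*9.81) + 1.9^2/(2*9.81)
   = 8.4 + 32.11 + 0.184
   = 40.694 m.
H2 = 2.2 + 239*1000/(1000*9.81) + 3.4^2/(2*9.81)
   = 2.2 + 24.363 + 0.5892
   = 27.152 m.
h_L = H1 - H2 = 40.694 - 27.152 = 13.542 m.

13.542


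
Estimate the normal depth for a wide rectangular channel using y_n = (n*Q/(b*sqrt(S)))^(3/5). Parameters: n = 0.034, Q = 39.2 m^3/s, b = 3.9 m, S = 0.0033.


We use the wide-channel approximation y_n = (n*Q/(b*sqrt(S)))^(3/5).
sqrt(S) = sqrt(0.0033) = 0.057446.
Numerator: n*Q = 0.034 * 39.2 = 1.3328.
Denominator: b*sqrt(S) = 3.9 * 0.057446 = 0.224039.
arg = 5.949.
y_n = 5.949^(3/5) = 2.9152 m.

2.9152


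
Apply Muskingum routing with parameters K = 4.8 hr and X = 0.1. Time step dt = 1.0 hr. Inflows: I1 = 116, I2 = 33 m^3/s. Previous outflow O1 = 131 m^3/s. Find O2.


Muskingum coefficients:
denom = 2*K*(1-X) + dt = 2*4.8*(1-0.1) + 1.0 = 9.64.
C0 = (dt - 2*K*X)/denom = (1.0 - 2*4.8*0.1)/9.64 = 0.0041.
C1 = (dt + 2*K*X)/denom = (1.0 + 2*4.8*0.1)/9.64 = 0.2033.
C2 = (2*K*(1-X) - dt)/denom = 0.7925.
O2 = C0*I2 + C1*I1 + C2*O1
   = 0.0041*33 + 0.2033*116 + 0.7925*131
   = 127.54 m^3/s.

127.54


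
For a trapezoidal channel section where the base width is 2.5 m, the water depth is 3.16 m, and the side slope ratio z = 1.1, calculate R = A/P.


For a trapezoidal section with side slope z:
A = (b + z*y)*y = (2.5 + 1.1*3.16)*3.16 = 18.884 m^2.
P = b + 2*y*sqrt(1 + z^2) = 2.5 + 2*3.16*sqrt(1 + 1.1^2) = 11.895 m.
R = A/P = 18.884 / 11.895 = 1.5875 m.

1.5875


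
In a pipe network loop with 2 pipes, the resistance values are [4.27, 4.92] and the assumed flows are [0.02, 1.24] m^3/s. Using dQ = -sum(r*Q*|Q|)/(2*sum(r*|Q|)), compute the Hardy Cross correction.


Numerator terms (r*Q*|Q|): 4.27*0.02*|0.02| = 0.0017; 4.92*1.24*|1.24| = 7.565.
Sum of numerator = 7.5667.
Denominator terms (r*|Q|): 4.27*|0.02| = 0.0854; 4.92*|1.24| = 6.1008.
2 * sum of denominator = 2 * 6.1862 = 12.3724.
dQ = -7.5667 / 12.3724 = -0.6116 m^3/s.

-0.6116


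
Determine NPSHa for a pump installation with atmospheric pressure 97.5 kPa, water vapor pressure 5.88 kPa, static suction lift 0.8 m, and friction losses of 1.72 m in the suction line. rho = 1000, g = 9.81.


NPSHa = p_atm/(rho*g) - z_s - hf_s - p_vap/(rho*g).
p_atm/(rho*g) = 97.5*1000 / (1000*9.81) = 9.939 m.
p_vap/(rho*g) = 5.88*1000 / (1000*9.81) = 0.599 m.
NPSHa = 9.939 - 0.8 - 1.72 - 0.599
      = 6.82 m.

6.82


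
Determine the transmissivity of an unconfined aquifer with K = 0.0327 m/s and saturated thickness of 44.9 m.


Transmissivity is defined as T = K * h.
T = 0.0327 * 44.9
  = 1.4682 m^2/s.

1.4682


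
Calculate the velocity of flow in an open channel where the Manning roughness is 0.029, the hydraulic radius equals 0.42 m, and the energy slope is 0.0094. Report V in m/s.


Manning's equation gives V = (1/n) * R^(2/3) * S^(1/2).
First, compute R^(2/3) = 0.42^(2/3) = 0.5608.
Next, S^(1/2) = 0.0094^(1/2) = 0.096954.
Then 1/n = 1/0.029 = 34.48.
V = 34.48 * 0.5608 * 0.096954 = 1.875 m/s.

1.875


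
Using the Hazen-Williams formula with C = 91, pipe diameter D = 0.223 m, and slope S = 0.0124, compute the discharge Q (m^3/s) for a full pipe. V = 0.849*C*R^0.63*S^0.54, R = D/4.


For a full circular pipe, R = D/4 = 0.223/4 = 0.0558 m.
V = 0.849 * 91 * 0.0558^0.63 * 0.0124^0.54
  = 0.849 * 91 * 0.162231 * 0.093422
  = 1.1709 m/s.
Pipe area A = pi*D^2/4 = pi*0.223^2/4 = 0.0391 m^2.
Q = A * V = 0.0391 * 1.1709 = 0.0457 m^3/s.

0.0457


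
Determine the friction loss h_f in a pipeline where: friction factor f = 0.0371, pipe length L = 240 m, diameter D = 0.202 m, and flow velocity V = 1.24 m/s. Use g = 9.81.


Darcy-Weisbach equation: h_f = f * (L/D) * V^2/(2g).
f * L/D = 0.0371 * 240/0.202 = 44.0792.
V^2/(2g) = 1.24^2 / (2*9.81) = 1.5376 / 19.62 = 0.0784 m.
h_f = 44.0792 * 0.0784 = 3.454 m.

3.454


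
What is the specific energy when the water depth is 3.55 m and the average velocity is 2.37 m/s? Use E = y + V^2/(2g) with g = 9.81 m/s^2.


Specific energy E = y + V^2/(2g).
Velocity head = V^2/(2g) = 2.37^2 / (2*9.81) = 5.6169 / 19.62 = 0.2863 m.
E = 3.55 + 0.2863 = 3.8363 m.

3.8363


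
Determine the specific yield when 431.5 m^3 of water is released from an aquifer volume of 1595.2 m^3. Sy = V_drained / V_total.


Specific yield Sy = Volume drained / Total volume.
Sy = 431.5 / 1595.2
   = 0.2705.

0.2705


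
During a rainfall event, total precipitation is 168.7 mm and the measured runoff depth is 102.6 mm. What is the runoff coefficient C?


The runoff coefficient C = runoff depth / rainfall depth.
C = 102.6 / 168.7
  = 0.6082.

0.6082


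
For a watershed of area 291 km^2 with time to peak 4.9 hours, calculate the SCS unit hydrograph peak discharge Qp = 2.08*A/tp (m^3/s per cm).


SCS formula: Qp = 2.08 * A / tp.
Qp = 2.08 * 291 / 4.9
   = 605.28 / 4.9
   = 123.53 m^3/s per cm.

123.53


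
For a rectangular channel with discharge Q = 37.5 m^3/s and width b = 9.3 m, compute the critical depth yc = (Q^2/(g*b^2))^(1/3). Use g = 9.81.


Using yc = (Q^2 / (g * b^2))^(1/3):
Q^2 = 37.5^2 = 1406.25.
g * b^2 = 9.81 * 9.3^2 = 9.81 * 86.49 = 848.47.
Q^2 / (g*b^2) = 1406.25 / 848.47 = 1.6574.
yc = 1.6574^(1/3) = 1.1834 m.

1.1834


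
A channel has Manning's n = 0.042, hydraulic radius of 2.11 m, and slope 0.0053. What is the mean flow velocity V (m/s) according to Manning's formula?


Manning's equation gives V = (1/n) * R^(2/3) * S^(1/2).
First, compute R^(2/3) = 2.11^(2/3) = 1.6451.
Next, S^(1/2) = 0.0053^(1/2) = 0.072801.
Then 1/n = 1/0.042 = 23.81.
V = 23.81 * 1.6451 * 0.072801 = 2.8515 m/s.

2.8515


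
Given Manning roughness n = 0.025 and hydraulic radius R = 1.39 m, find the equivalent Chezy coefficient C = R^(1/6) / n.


The Chezy coefficient relates to Manning's n through C = R^(1/6) / n.
R^(1/6) = 1.39^(1/6) = 1.056418.
C = 1.056418 / 0.025 = 42.26 m^(1/2)/s.

42.26


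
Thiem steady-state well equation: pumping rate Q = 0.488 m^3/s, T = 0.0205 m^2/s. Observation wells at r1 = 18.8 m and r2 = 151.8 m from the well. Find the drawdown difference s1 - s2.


Thiem equation: s1 - s2 = Q/(2*pi*T) * ln(r2/r1).
ln(r2/r1) = ln(151.8/18.8) = 2.0887.
Q/(2*pi*T) = 0.488 / (2*pi*0.0205) = 0.488 / 0.1288 = 3.7887.
s1 - s2 = 3.7887 * 2.0887 = 7.9134 m.

7.9134


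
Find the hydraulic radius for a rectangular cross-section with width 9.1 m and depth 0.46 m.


For a rectangular section:
Flow area A = b * y = 9.1 * 0.46 = 4.19 m^2.
Wetted perimeter P = b + 2y = 9.1 + 2*0.46 = 10.02 m.
Hydraulic radius R = A/P = 4.19 / 10.02 = 0.4178 m.

0.4178


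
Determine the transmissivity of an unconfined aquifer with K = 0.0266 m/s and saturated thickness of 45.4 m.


Transmissivity is defined as T = K * h.
T = 0.0266 * 45.4
  = 1.2076 m^2/s.

1.2076


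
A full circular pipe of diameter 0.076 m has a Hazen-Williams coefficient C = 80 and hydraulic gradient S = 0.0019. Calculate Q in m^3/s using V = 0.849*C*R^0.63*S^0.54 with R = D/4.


For a full circular pipe, R = D/4 = 0.076/4 = 0.019 m.
V = 0.849 * 80 * 0.019^0.63 * 0.0019^0.54
  = 0.849 * 80 * 0.082341 * 0.033926
  = 0.1897 m/s.
Pipe area A = pi*D^2/4 = pi*0.076^2/4 = 0.0045 m^2.
Q = A * V = 0.0045 * 0.1897 = 0.0009 m^3/s.

0.0009


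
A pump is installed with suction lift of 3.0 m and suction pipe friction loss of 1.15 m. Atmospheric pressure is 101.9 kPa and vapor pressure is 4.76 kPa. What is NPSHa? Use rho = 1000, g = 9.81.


NPSHa = p_atm/(rho*g) - z_s - hf_s - p_vap/(rho*g).
p_atm/(rho*g) = 101.9*1000 / (1000*9.81) = 10.387 m.
p_vap/(rho*g) = 4.76*1000 / (1000*9.81) = 0.485 m.
NPSHa = 10.387 - 3.0 - 1.15 - 0.485
      = 5.75 m.

5.75


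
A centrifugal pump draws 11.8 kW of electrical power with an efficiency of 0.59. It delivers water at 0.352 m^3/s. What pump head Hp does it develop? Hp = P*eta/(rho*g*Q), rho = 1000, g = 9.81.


Pump head formula: Hp = P * eta / (rho * g * Q).
Numerator: P * eta = 11.8 * 1000 * 0.59 = 6962.0 W.
Denominator: rho * g * Q = 1000 * 9.81 * 0.352 = 3453.12.
Hp = 6962.0 / 3453.12 = 2.02 m.

2.02


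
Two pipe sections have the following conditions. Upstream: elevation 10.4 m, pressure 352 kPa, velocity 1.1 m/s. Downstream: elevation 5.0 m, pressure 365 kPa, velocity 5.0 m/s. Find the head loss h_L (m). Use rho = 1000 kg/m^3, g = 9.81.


Total head at each section: H = z + p/(rho*g) + V^2/(2g).
H1 = 10.4 + 352*1000/(1000*9.81) + 1.1^2/(2*9.81)
   = 10.4 + 35.882 + 0.0617
   = 46.343 m.
H2 = 5.0 + 365*1000/(1000*9.81) + 5.0^2/(2*9.81)
   = 5.0 + 37.207 + 1.2742
   = 43.481 m.
h_L = H1 - H2 = 46.343 - 43.481 = 2.862 m.

2.862


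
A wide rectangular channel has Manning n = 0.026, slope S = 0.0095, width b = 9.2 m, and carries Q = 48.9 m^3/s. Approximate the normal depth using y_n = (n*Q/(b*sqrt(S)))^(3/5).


We use the wide-channel approximation y_n = (n*Q/(b*sqrt(S)))^(3/5).
sqrt(S) = sqrt(0.0095) = 0.097468.
Numerator: n*Q = 0.026 * 48.9 = 1.2714.
Denominator: b*sqrt(S) = 9.2 * 0.097468 = 0.896706.
arg = 1.4179.
y_n = 1.4179^(3/5) = 1.233 m.

1.233


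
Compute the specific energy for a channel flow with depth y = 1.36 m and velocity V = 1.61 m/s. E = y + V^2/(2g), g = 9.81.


Specific energy E = y + V^2/(2g).
Velocity head = V^2/(2g) = 1.61^2 / (2*9.81) = 2.5921 / 19.62 = 0.1321 m.
E = 1.36 + 0.1321 = 1.4921 m.

1.4921


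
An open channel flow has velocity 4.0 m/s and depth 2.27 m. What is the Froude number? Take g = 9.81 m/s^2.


The Froude number is defined as Fr = V / sqrt(g*y).
g*y = 9.81 * 2.27 = 22.2687.
sqrt(g*y) = sqrt(22.2687) = 4.719.
Fr = 4.0 / 4.719 = 0.8476.

0.8476


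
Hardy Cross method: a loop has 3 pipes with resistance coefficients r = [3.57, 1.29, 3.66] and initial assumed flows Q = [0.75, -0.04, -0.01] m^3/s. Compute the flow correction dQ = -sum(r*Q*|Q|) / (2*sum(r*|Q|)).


Numerator terms (r*Q*|Q|): 3.57*0.75*|0.75| = 2.0081; 1.29*-0.04*|-0.04| = -0.0021; 3.66*-0.01*|-0.01| = -0.0004.
Sum of numerator = 2.0057.
Denominator terms (r*|Q|): 3.57*|0.75| = 2.6775; 1.29*|-0.04| = 0.0516; 3.66*|-0.01| = 0.0366.
2 * sum of denominator = 2 * 2.7657 = 5.5314.
dQ = -2.0057 / 5.5314 = -0.3626 m^3/s.

-0.3626


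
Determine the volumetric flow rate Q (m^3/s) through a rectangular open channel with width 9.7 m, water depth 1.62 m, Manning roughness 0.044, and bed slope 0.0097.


For a rectangular channel, the cross-sectional area A = b * y = 9.7 * 1.62 = 15.71 m^2.
The wetted perimeter P = b + 2y = 9.7 + 2*1.62 = 12.94 m.
Hydraulic radius R = A/P = 15.71/12.94 = 1.2144 m.
Velocity V = (1/n)*R^(2/3)*S^(1/2) = (1/0.044)*1.2144^(2/3)*0.0097^(1/2) = 2.5478 m/s.
Discharge Q = A * V = 15.71 * 2.5478 = 40.036 m^3/s.

40.036


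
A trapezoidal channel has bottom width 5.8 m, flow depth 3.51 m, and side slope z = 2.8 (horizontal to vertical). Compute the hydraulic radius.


For a trapezoidal section with side slope z:
A = (b + z*y)*y = (5.8 + 2.8*3.51)*3.51 = 54.854 m^2.
P = b + 2*y*sqrt(1 + z^2) = 5.8 + 2*3.51*sqrt(1 + 2.8^2) = 26.672 m.
R = A/P = 54.854 / 26.672 = 2.0566 m.

2.0566


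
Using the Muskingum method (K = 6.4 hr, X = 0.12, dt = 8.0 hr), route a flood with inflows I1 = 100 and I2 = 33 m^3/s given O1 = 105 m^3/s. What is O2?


Muskingum coefficients:
denom = 2*K*(1-X) + dt = 2*6.4*(1-0.12) + 8.0 = 19.264.
C0 = (dt - 2*K*X)/denom = (8.0 - 2*6.4*0.12)/19.264 = 0.3355.
C1 = (dt + 2*K*X)/denom = (8.0 + 2*6.4*0.12)/19.264 = 0.495.
C2 = (2*K*(1-X) - dt)/denom = 0.1694.
O2 = C0*I2 + C1*I1 + C2*O1
   = 0.3355*33 + 0.495*100 + 0.1694*105
   = 78.37 m^3/s.

78.37


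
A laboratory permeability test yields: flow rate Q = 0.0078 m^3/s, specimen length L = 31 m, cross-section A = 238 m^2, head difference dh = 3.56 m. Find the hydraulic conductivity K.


From K = Q*L / (A*dh):
Numerator: Q*L = 0.0078 * 31 = 0.2418.
Denominator: A*dh = 238 * 3.56 = 847.28.
K = 0.2418 / 847.28 = 0.000285 m/s.

0.000285


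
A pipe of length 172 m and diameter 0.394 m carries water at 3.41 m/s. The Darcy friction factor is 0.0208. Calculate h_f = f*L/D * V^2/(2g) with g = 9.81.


Darcy-Weisbach equation: h_f = f * (L/D) * V^2/(2g).
f * L/D = 0.0208 * 172/0.394 = 9.0802.
V^2/(2g) = 3.41^2 / (2*9.81) = 11.6281 / 19.62 = 0.5927 m.
h_f = 9.0802 * 0.5927 = 5.382 m.

5.382


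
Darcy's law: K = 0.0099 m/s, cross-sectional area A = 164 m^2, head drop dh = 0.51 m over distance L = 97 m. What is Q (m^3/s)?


Darcy's law: Q = K * A * i, where i = dh/L.
Hydraulic gradient i = 0.51 / 97 = 0.005258.
Q = 0.0099 * 164 * 0.005258
  = 0.0085 m^3/s.

0.0085


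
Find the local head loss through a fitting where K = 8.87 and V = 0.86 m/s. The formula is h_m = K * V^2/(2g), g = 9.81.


Minor loss formula: h_m = K * V^2/(2g).
V^2 = 0.86^2 = 0.7396.
V^2/(2g) = 0.7396 / 19.62 = 0.0377 m.
h_m = 8.87 * 0.0377 = 0.3344 m.

0.3344


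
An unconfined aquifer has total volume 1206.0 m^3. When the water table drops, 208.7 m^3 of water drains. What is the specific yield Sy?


Specific yield Sy = Volume drained / Total volume.
Sy = 208.7 / 1206.0
   = 0.1731.

0.1731


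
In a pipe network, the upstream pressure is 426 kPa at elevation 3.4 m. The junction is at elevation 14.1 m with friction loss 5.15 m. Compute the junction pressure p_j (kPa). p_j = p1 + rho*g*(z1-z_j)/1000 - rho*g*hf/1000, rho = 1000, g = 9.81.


Junction pressure: p_j = p1 + rho*g*(z1 - z_j)/1000 - rho*g*hf/1000.
Elevation term = 1000*9.81*(3.4 - 14.1)/1000 = -104.967 kPa.
Friction term = 1000*9.81*5.15/1000 = 50.522 kPa.
p_j = 426 + -104.967 - 50.522 = 270.51 kPa.

270.51


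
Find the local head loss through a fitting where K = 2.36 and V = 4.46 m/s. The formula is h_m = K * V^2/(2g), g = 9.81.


Minor loss formula: h_m = K * V^2/(2g).
V^2 = 4.46^2 = 19.8916.
V^2/(2g) = 19.8916 / 19.62 = 1.0138 m.
h_m = 2.36 * 1.0138 = 2.3927 m.

2.3927


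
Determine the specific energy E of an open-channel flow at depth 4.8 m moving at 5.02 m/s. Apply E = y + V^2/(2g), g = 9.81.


Specific energy E = y + V^2/(2g).
Velocity head = V^2/(2g) = 5.02^2 / (2*9.81) = 25.2004 / 19.62 = 1.2844 m.
E = 4.8 + 1.2844 = 6.0844 m.

6.0844


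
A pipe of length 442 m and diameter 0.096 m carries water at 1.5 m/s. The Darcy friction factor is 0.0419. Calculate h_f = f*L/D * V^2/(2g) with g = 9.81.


Darcy-Weisbach equation: h_f = f * (L/D) * V^2/(2g).
f * L/D = 0.0419 * 442/0.096 = 192.9146.
V^2/(2g) = 1.5^2 / (2*9.81) = 2.25 / 19.62 = 0.1147 m.
h_f = 192.9146 * 0.1147 = 22.123 m.

22.123


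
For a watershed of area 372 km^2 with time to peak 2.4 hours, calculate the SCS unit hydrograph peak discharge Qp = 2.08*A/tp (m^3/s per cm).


SCS formula: Qp = 2.08 * A / tp.
Qp = 2.08 * 372 / 2.4
   = 773.76 / 2.4
   = 322.4 m^3/s per cm.

322.4


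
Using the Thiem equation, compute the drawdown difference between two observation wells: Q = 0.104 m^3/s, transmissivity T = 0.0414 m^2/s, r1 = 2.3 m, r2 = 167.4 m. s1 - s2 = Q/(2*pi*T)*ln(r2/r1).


Thiem equation: s1 - s2 = Q/(2*pi*T) * ln(r2/r1).
ln(r2/r1) = ln(167.4/2.3) = 4.2875.
Q/(2*pi*T) = 0.104 / (2*pi*0.0414) = 0.104 / 0.2601 = 0.3998.
s1 - s2 = 0.3998 * 4.2875 = 1.7142 m.

1.7142


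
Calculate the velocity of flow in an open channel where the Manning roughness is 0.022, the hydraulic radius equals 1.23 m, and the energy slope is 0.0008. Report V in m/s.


Manning's equation gives V = (1/n) * R^(2/3) * S^(1/2).
First, compute R^(2/3) = 1.23^(2/3) = 1.148.
Next, S^(1/2) = 0.0008^(1/2) = 0.028284.
Then 1/n = 1/0.022 = 45.45.
V = 45.45 * 1.148 * 0.028284 = 1.4759 m/s.

1.4759


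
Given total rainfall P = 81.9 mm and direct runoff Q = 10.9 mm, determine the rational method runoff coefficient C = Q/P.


The runoff coefficient C = runoff depth / rainfall depth.
C = 10.9 / 81.9
  = 0.1331.

0.1331


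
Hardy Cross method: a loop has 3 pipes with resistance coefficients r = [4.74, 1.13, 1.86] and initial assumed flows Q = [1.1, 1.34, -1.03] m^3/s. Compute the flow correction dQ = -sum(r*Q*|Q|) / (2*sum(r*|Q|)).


Numerator terms (r*Q*|Q|): 4.74*1.1*|1.1| = 5.7354; 1.13*1.34*|1.34| = 2.029; 1.86*-1.03*|-1.03| = -1.9733.
Sum of numerator = 5.7912.
Denominator terms (r*|Q|): 4.74*|1.1| = 5.214; 1.13*|1.34| = 1.5142; 1.86*|-1.03| = 1.9158.
2 * sum of denominator = 2 * 8.644 = 17.288.
dQ = -5.7912 / 17.288 = -0.335 m^3/s.

-0.335


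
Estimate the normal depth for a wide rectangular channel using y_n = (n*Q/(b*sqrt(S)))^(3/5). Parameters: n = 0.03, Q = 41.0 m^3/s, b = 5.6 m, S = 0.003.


We use the wide-channel approximation y_n = (n*Q/(b*sqrt(S)))^(3/5).
sqrt(S) = sqrt(0.003) = 0.054772.
Numerator: n*Q = 0.03 * 41.0 = 1.23.
Denominator: b*sqrt(S) = 5.6 * 0.054772 = 0.306723.
arg = 4.0101.
y_n = 4.0101^(3/5) = 2.3009 m.

2.3009


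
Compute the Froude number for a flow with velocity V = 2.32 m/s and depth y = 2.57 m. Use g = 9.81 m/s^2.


The Froude number is defined as Fr = V / sqrt(g*y).
g*y = 9.81 * 2.57 = 25.2117.
sqrt(g*y) = sqrt(25.2117) = 5.0211.
Fr = 2.32 / 5.0211 = 0.462.

0.462


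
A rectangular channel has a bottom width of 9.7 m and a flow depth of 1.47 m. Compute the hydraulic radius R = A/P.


For a rectangular section:
Flow area A = b * y = 9.7 * 1.47 = 14.26 m^2.
Wetted perimeter P = b + 2y = 9.7 + 2*1.47 = 12.64 m.
Hydraulic radius R = A/P = 14.26 / 12.64 = 1.1281 m.

1.1281


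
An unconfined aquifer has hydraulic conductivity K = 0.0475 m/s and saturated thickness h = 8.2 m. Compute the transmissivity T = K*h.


Transmissivity is defined as T = K * h.
T = 0.0475 * 8.2
  = 0.3895 m^2/s.

0.3895


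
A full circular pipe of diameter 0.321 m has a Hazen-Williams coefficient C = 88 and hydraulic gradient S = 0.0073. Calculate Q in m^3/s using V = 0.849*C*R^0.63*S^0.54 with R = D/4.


For a full circular pipe, R = D/4 = 0.321/4 = 0.0803 m.
V = 0.849 * 88 * 0.0803^0.63 * 0.0073^0.54
  = 0.849 * 88 * 0.20408 * 0.070177
  = 1.07 m/s.
Pipe area A = pi*D^2/4 = pi*0.321^2/4 = 0.0809 m^2.
Q = A * V = 0.0809 * 1.07 = 0.0866 m^3/s.

0.0866


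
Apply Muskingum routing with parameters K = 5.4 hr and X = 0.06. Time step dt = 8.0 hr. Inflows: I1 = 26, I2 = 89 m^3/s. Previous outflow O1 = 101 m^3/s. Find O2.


Muskingum coefficients:
denom = 2*K*(1-X) + dt = 2*5.4*(1-0.06) + 8.0 = 18.152.
C0 = (dt - 2*K*X)/denom = (8.0 - 2*5.4*0.06)/18.152 = 0.405.
C1 = (dt + 2*K*X)/denom = (8.0 + 2*5.4*0.06)/18.152 = 0.4764.
C2 = (2*K*(1-X) - dt)/denom = 0.1186.
O2 = C0*I2 + C1*I1 + C2*O1
   = 0.405*89 + 0.4764*26 + 0.1186*101
   = 60.41 m^3/s.

60.41


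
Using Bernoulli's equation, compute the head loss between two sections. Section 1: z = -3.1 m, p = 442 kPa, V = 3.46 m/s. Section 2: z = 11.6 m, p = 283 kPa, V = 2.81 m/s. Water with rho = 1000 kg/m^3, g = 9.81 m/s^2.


Total head at each section: H = z + p/(rho*g) + V^2/(2g).
H1 = -3.1 + 442*1000/(1000*9.81) + 3.46^2/(2*9.81)
   = -3.1 + 45.056 + 0.6102
   = 42.566 m.
H2 = 11.6 + 283*1000/(1000*9.81) + 2.81^2/(2*9.81)
   = 11.6 + 28.848 + 0.4025
   = 40.851 m.
h_L = H1 - H2 = 42.566 - 40.851 = 1.716 m.

1.716


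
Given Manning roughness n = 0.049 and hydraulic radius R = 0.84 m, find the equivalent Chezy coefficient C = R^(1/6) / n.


The Chezy coefficient relates to Manning's n through C = R^(1/6) / n.
R^(1/6) = 0.84^(1/6) = 0.971359.
C = 0.971359 / 0.049 = 19.82 m^(1/2)/s.

19.82


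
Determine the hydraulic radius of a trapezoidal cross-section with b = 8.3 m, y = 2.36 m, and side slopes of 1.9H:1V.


For a trapezoidal section with side slope z:
A = (b + z*y)*y = (8.3 + 1.9*2.36)*2.36 = 30.17 m^2.
P = b + 2*y*sqrt(1 + z^2) = 8.3 + 2*2.36*sqrt(1 + 1.9^2) = 18.434 m.
R = A/P = 30.17 / 18.434 = 1.6366 m.

1.6366


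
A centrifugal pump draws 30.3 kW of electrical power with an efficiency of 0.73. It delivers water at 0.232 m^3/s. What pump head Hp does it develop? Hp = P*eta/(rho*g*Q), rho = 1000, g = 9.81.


Pump head formula: Hp = P * eta / (rho * g * Q).
Numerator: P * eta = 30.3 * 1000 * 0.73 = 22119.0 W.
Denominator: rho * g * Q = 1000 * 9.81 * 0.232 = 2275.92.
Hp = 22119.0 / 2275.92 = 9.72 m.

9.72


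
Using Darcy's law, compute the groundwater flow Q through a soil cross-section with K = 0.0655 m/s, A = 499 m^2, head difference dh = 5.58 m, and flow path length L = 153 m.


Darcy's law: Q = K * A * i, where i = dh/L.
Hydraulic gradient i = 5.58 / 153 = 0.036471.
Q = 0.0655 * 499 * 0.036471
  = 1.192 m^3/s.

1.192


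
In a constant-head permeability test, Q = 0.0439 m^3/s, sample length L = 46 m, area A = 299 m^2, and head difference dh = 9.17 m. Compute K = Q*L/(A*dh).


From K = Q*L / (A*dh):
Numerator: Q*L = 0.0439 * 46 = 2.0194.
Denominator: A*dh = 299 * 9.17 = 2741.83.
K = 2.0194 / 2741.83 = 0.000737 m/s.

0.000737


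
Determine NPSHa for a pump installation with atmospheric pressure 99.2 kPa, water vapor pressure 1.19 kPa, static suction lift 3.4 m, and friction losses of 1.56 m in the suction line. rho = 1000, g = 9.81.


NPSHa = p_atm/(rho*g) - z_s - hf_s - p_vap/(rho*g).
p_atm/(rho*g) = 99.2*1000 / (1000*9.81) = 10.112 m.
p_vap/(rho*g) = 1.19*1000 / (1000*9.81) = 0.121 m.
NPSHa = 10.112 - 3.4 - 1.56 - 0.121
      = 5.03 m.

5.03


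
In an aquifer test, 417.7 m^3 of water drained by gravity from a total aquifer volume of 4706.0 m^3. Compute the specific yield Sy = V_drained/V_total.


Specific yield Sy = Volume drained / Total volume.
Sy = 417.7 / 4706.0
   = 0.0888.

0.0888


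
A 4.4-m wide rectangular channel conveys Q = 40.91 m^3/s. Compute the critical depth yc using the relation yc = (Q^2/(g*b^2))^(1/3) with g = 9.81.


Using yc = (Q^2 / (g * b^2))^(1/3):
Q^2 = 40.91^2 = 1673.63.
g * b^2 = 9.81 * 4.4^2 = 9.81 * 19.36 = 189.92.
Q^2 / (g*b^2) = 1673.63 / 189.92 = 8.8123.
yc = 8.8123^(1/3) = 2.0655 m.

2.0655


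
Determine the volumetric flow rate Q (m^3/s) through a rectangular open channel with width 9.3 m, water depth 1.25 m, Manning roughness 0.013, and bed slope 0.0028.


For a rectangular channel, the cross-sectional area A = b * y = 9.3 * 1.25 = 11.62 m^2.
The wetted perimeter P = b + 2y = 9.3 + 2*1.25 = 11.8 m.
Hydraulic radius R = A/P = 11.62/11.8 = 0.9852 m.
Velocity V = (1/n)*R^(2/3)*S^(1/2) = (1/0.013)*0.9852^(2/3)*0.0028^(1/2) = 4.03 m/s.
Discharge Q = A * V = 11.62 * 4.03 = 46.849 m^3/s.

46.849


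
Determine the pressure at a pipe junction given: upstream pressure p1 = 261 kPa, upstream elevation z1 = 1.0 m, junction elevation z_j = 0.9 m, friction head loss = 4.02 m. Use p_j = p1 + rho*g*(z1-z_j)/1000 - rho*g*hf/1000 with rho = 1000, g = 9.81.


Junction pressure: p_j = p1 + rho*g*(z1 - z_j)/1000 - rho*g*hf/1000.
Elevation term = 1000*9.81*(1.0 - 0.9)/1000 = 0.981 kPa.
Friction term = 1000*9.81*4.02/1000 = 39.436 kPa.
p_j = 261 + 0.981 - 39.436 = 222.54 kPa.

222.54


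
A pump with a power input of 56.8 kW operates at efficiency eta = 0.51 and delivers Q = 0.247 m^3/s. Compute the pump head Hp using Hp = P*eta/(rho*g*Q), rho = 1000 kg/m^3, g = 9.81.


Pump head formula: Hp = P * eta / (rho * g * Q).
Numerator: P * eta = 56.8 * 1000 * 0.51 = 28968.0 W.
Denominator: rho * g * Q = 1000 * 9.81 * 0.247 = 2423.07.
Hp = 28968.0 / 2423.07 = 11.96 m.

11.96


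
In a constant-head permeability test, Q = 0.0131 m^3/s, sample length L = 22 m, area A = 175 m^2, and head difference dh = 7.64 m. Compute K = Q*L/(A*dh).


From K = Q*L / (A*dh):
Numerator: Q*L = 0.0131 * 22 = 0.2882.
Denominator: A*dh = 175 * 7.64 = 1337.0.
K = 0.2882 / 1337.0 = 0.000216 m/s.

0.000216


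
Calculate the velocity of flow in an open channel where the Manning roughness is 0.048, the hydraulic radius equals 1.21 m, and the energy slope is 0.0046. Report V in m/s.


Manning's equation gives V = (1/n) * R^(2/3) * S^(1/2).
First, compute R^(2/3) = 1.21^(2/3) = 1.1355.
Next, S^(1/2) = 0.0046^(1/2) = 0.067823.
Then 1/n = 1/0.048 = 20.83.
V = 20.83 * 1.1355 * 0.067823 = 1.6045 m/s.

1.6045


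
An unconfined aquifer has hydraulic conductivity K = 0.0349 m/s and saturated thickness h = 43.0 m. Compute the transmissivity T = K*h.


Transmissivity is defined as T = K * h.
T = 0.0349 * 43.0
  = 1.5007 m^2/s.

1.5007


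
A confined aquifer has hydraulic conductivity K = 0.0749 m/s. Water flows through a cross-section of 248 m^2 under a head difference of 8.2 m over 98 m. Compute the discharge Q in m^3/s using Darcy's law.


Darcy's law: Q = K * A * i, where i = dh/L.
Hydraulic gradient i = 8.2 / 98 = 0.083673.
Q = 0.0749 * 248 * 0.083673
  = 1.5543 m^3/s.

1.5543


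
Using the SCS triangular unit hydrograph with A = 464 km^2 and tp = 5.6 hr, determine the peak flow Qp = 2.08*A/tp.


SCS formula: Qp = 2.08 * A / tp.
Qp = 2.08 * 464 / 5.6
   = 965.12 / 5.6
   = 172.34 m^3/s per cm.

172.34


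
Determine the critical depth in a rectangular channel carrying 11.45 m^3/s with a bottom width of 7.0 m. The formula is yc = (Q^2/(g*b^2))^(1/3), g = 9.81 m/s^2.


Using yc = (Q^2 / (g * b^2))^(1/3):
Q^2 = 11.45^2 = 131.1.
g * b^2 = 9.81 * 7.0^2 = 9.81 * 49.0 = 480.69.
Q^2 / (g*b^2) = 131.1 / 480.69 = 0.2727.
yc = 0.2727^(1/3) = 0.6485 m.

0.6485


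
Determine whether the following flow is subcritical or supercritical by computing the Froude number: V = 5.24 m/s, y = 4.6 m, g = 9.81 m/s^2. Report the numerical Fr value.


The Froude number is defined as Fr = V / sqrt(g*y).
g*y = 9.81 * 4.6 = 45.126.
sqrt(g*y) = sqrt(45.126) = 6.7176.
Fr = 5.24 / 6.7176 = 0.78.
Since Fr < 1, the flow is subcritical.

0.78


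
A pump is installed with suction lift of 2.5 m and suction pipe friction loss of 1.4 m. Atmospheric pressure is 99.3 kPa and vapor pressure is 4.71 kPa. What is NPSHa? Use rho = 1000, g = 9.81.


NPSHa = p_atm/(rho*g) - z_s - hf_s - p_vap/(rho*g).
p_atm/(rho*g) = 99.3*1000 / (1000*9.81) = 10.122 m.
p_vap/(rho*g) = 4.71*1000 / (1000*9.81) = 0.48 m.
NPSHa = 10.122 - 2.5 - 1.4 - 0.48
      = 5.74 m.

5.74


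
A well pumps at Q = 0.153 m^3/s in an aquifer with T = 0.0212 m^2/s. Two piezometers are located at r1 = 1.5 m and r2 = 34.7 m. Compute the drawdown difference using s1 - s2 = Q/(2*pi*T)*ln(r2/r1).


Thiem equation: s1 - s2 = Q/(2*pi*T) * ln(r2/r1).
ln(r2/r1) = ln(34.7/1.5) = 3.1413.
Q/(2*pi*T) = 0.153 / (2*pi*0.0212) = 0.153 / 0.1332 = 1.1486.
s1 - s2 = 1.1486 * 3.1413 = 3.6081 m.

3.6081


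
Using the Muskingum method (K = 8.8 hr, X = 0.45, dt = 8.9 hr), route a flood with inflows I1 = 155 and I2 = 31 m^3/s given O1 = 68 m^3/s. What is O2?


Muskingum coefficients:
denom = 2*K*(1-X) + dt = 2*8.8*(1-0.45) + 8.9 = 18.58.
C0 = (dt - 2*K*X)/denom = (8.9 - 2*8.8*0.45)/18.58 = 0.0527.
C1 = (dt + 2*K*X)/denom = (8.9 + 2*8.8*0.45)/18.58 = 0.9053.
C2 = (2*K*(1-X) - dt)/denom = 0.042.
O2 = C0*I2 + C1*I1 + C2*O1
   = 0.0527*31 + 0.9053*155 + 0.042*68
   = 144.81 m^3/s.

144.81


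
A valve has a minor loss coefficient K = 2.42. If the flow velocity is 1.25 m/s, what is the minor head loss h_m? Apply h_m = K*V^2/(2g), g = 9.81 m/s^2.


Minor loss formula: h_m = K * V^2/(2g).
V^2 = 1.25^2 = 1.5625.
V^2/(2g) = 1.5625 / 19.62 = 0.0796 m.
h_m = 2.42 * 0.0796 = 0.1927 m.

0.1927


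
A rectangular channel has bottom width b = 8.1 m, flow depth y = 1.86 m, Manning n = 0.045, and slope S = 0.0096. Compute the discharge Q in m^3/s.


For a rectangular channel, the cross-sectional area A = b * y = 8.1 * 1.86 = 15.07 m^2.
The wetted perimeter P = b + 2y = 8.1 + 2*1.86 = 11.82 m.
Hydraulic radius R = A/P = 15.07/11.82 = 1.2746 m.
Velocity V = (1/n)*R^(2/3)*S^(1/2) = (1/0.045)*1.2746^(2/3)*0.0096^(1/2) = 2.5596 m/s.
Discharge Q = A * V = 15.07 * 2.5596 = 38.563 m^3/s.

38.563


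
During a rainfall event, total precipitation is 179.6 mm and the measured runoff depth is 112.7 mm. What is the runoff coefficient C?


The runoff coefficient C = runoff depth / rainfall depth.
C = 112.7 / 179.6
  = 0.6275.

0.6275


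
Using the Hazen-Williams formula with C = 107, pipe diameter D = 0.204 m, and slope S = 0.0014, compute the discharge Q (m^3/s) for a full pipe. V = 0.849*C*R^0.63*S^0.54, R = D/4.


For a full circular pipe, R = D/4 = 0.204/4 = 0.051 m.
V = 0.849 * 107 * 0.051^0.63 * 0.0014^0.54
  = 0.849 * 107 * 0.15338 * 0.028768
  = 0.4008 m/s.
Pipe area A = pi*D^2/4 = pi*0.204^2/4 = 0.0327 m^2.
Q = A * V = 0.0327 * 0.4008 = 0.0131 m^3/s.

0.0131


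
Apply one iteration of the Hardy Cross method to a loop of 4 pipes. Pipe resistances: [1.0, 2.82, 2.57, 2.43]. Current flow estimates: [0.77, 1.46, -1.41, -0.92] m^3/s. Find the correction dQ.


Numerator terms (r*Q*|Q|): 1.0*0.77*|0.77| = 0.5929; 2.82*1.46*|1.46| = 6.0111; 2.57*-1.41*|-1.41| = -5.1094; 2.43*-0.92*|-0.92| = -2.0568.
Sum of numerator = -0.5622.
Denominator terms (r*|Q|): 1.0*|0.77| = 0.77; 2.82*|1.46| = 4.1172; 2.57*|-1.41| = 3.6237; 2.43*|-0.92| = 2.2356.
2 * sum of denominator = 2 * 10.7465 = 21.493.
dQ = --0.5622 / 21.493 = 0.0262 m^3/s.

0.0262


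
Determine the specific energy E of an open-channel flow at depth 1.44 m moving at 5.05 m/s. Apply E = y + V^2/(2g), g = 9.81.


Specific energy E = y + V^2/(2g).
Velocity head = V^2/(2g) = 5.05^2 / (2*9.81) = 25.5025 / 19.62 = 1.2998 m.
E = 1.44 + 1.2998 = 2.7398 m.

2.7398


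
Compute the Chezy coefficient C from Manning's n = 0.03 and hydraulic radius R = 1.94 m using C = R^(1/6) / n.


The Chezy coefficient relates to Manning's n through C = R^(1/6) / n.
R^(1/6) = 1.94^(1/6) = 1.116778.
C = 1.116778 / 0.03 = 37.23 m^(1/2)/s.

37.23


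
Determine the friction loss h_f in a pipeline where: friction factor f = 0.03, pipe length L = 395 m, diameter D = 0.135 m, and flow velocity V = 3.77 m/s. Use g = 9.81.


Darcy-Weisbach equation: h_f = f * (L/D) * V^2/(2g).
f * L/D = 0.03 * 395/0.135 = 87.7778.
V^2/(2g) = 3.77^2 / (2*9.81) = 14.2129 / 19.62 = 0.7244 m.
h_f = 87.7778 * 0.7244 = 63.587 m.

63.587


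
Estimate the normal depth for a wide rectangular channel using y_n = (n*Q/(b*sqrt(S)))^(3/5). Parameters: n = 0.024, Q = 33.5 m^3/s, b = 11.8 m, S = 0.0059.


We use the wide-channel approximation y_n = (n*Q/(b*sqrt(S)))^(3/5).
sqrt(S) = sqrt(0.0059) = 0.076811.
Numerator: n*Q = 0.024 * 33.5 = 0.804.
Denominator: b*sqrt(S) = 11.8 * 0.076811 = 0.90637.
arg = 0.887.
y_n = 0.887^(3/5) = 0.9306 m.

0.9306


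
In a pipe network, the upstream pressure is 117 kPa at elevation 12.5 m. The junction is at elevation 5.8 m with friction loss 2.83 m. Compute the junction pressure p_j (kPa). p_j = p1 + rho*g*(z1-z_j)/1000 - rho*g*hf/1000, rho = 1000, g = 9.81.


Junction pressure: p_j = p1 + rho*g*(z1 - z_j)/1000 - rho*g*hf/1000.
Elevation term = 1000*9.81*(12.5 - 5.8)/1000 = 65.727 kPa.
Friction term = 1000*9.81*2.83/1000 = 27.762 kPa.
p_j = 117 + 65.727 - 27.762 = 154.96 kPa.

154.96


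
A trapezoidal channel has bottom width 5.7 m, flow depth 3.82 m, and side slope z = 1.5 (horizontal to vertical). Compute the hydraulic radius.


For a trapezoidal section with side slope z:
A = (b + z*y)*y = (5.7 + 1.5*3.82)*3.82 = 43.663 m^2.
P = b + 2*y*sqrt(1 + z^2) = 5.7 + 2*3.82*sqrt(1 + 1.5^2) = 19.473 m.
R = A/P = 43.663 / 19.473 = 2.2422 m.

2.2422


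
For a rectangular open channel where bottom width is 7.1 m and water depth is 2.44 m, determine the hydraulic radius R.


For a rectangular section:
Flow area A = b * y = 7.1 * 2.44 = 17.32 m^2.
Wetted perimeter P = b + 2y = 7.1 + 2*2.44 = 11.98 m.
Hydraulic radius R = A/P = 17.32 / 11.98 = 1.4461 m.

1.4461


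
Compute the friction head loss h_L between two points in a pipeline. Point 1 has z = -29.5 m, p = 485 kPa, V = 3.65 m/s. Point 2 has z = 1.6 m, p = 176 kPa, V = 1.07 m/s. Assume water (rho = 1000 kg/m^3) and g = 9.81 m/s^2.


Total head at each section: H = z + p/(rho*g) + V^2/(2g).
H1 = -29.5 + 485*1000/(1000*9.81) + 3.65^2/(2*9.81)
   = -29.5 + 49.439 + 0.679
   = 20.618 m.
H2 = 1.6 + 176*1000/(1000*9.81) + 1.07^2/(2*9.81)
   = 1.6 + 17.941 + 0.0584
   = 19.599 m.
h_L = H1 - H2 = 20.618 - 19.599 = 1.019 m.

1.019


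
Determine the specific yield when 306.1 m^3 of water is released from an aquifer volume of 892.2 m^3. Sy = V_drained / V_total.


Specific yield Sy = Volume drained / Total volume.
Sy = 306.1 / 892.2
   = 0.3431.

0.3431


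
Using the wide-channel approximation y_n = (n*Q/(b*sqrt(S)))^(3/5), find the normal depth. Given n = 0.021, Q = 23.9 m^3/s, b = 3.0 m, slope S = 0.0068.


We use the wide-channel approximation y_n = (n*Q/(b*sqrt(S)))^(3/5).
sqrt(S) = sqrt(0.0068) = 0.082462.
Numerator: n*Q = 0.021 * 23.9 = 0.5019.
Denominator: b*sqrt(S) = 3.0 * 0.082462 = 0.247386.
arg = 2.0288.
y_n = 2.0288^(3/5) = 1.5288 m.

1.5288


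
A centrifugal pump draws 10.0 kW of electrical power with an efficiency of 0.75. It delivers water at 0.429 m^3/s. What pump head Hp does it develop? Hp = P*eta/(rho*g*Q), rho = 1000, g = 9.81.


Pump head formula: Hp = P * eta / (rho * g * Q).
Numerator: P * eta = 10.0 * 1000 * 0.75 = 7500.0 W.
Denominator: rho * g * Q = 1000 * 9.81 * 0.429 = 4208.49.
Hp = 7500.0 / 4208.49 = 1.78 m.

1.78


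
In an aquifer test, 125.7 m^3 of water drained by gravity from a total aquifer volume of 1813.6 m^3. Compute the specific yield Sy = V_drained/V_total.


Specific yield Sy = Volume drained / Total volume.
Sy = 125.7 / 1813.6
   = 0.0693.

0.0693


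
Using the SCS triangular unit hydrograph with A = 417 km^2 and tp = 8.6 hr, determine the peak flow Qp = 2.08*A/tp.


SCS formula: Qp = 2.08 * A / tp.
Qp = 2.08 * 417 / 8.6
   = 867.36 / 8.6
   = 100.86 m^3/s per cm.

100.86


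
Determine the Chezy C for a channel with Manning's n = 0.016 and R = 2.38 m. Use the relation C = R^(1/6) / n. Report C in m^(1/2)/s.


The Chezy coefficient relates to Manning's n through C = R^(1/6) / n.
R^(1/6) = 2.38^(1/6) = 1.155481.
C = 1.155481 / 0.016 = 72.22 m^(1/2)/s.

72.22


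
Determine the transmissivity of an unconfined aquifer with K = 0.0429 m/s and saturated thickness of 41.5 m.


Transmissivity is defined as T = K * h.
T = 0.0429 * 41.5
  = 1.7804 m^2/s.

1.7804


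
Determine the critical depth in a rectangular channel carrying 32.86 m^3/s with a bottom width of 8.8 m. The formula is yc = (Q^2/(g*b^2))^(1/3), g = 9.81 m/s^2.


Using yc = (Q^2 / (g * b^2))^(1/3):
Q^2 = 32.86^2 = 1079.78.
g * b^2 = 9.81 * 8.8^2 = 9.81 * 77.44 = 759.69.
Q^2 / (g*b^2) = 1079.78 / 759.69 = 1.4213.
yc = 1.4213^(1/3) = 1.1243 m.

1.1243


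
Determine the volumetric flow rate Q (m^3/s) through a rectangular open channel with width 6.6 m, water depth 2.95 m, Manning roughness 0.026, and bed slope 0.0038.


For a rectangular channel, the cross-sectional area A = b * y = 6.6 * 2.95 = 19.47 m^2.
The wetted perimeter P = b + 2y = 6.6 + 2*2.95 = 12.5 m.
Hydraulic radius R = A/P = 19.47/12.5 = 1.5576 m.
Velocity V = (1/n)*R^(2/3)*S^(1/2) = (1/0.026)*1.5576^(2/3)*0.0038^(1/2) = 3.1858 m/s.
Discharge Q = A * V = 19.47 * 3.1858 = 62.028 m^3/s.

62.028


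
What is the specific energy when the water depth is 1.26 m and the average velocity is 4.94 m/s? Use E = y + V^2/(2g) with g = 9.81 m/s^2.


Specific energy E = y + V^2/(2g).
Velocity head = V^2/(2g) = 4.94^2 / (2*9.81) = 24.4036 / 19.62 = 1.2438 m.
E = 1.26 + 1.2438 = 2.5038 m.

2.5038


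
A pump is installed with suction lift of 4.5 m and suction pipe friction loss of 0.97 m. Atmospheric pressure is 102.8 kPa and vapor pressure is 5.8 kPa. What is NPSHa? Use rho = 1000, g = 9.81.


NPSHa = p_atm/(rho*g) - z_s - hf_s - p_vap/(rho*g).
p_atm/(rho*g) = 102.8*1000 / (1000*9.81) = 10.479 m.
p_vap/(rho*g) = 5.8*1000 / (1000*9.81) = 0.591 m.
NPSHa = 10.479 - 4.5 - 0.97 - 0.591
      = 4.42 m.

4.42


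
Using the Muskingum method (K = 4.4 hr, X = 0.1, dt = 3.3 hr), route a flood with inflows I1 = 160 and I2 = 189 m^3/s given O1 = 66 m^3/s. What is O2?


Muskingum coefficients:
denom = 2*K*(1-X) + dt = 2*4.4*(1-0.1) + 3.3 = 11.22.
C0 = (dt - 2*K*X)/denom = (3.3 - 2*4.4*0.1)/11.22 = 0.2157.
C1 = (dt + 2*K*X)/denom = (3.3 + 2*4.4*0.1)/11.22 = 0.3725.
C2 = (2*K*(1-X) - dt)/denom = 0.4118.
O2 = C0*I2 + C1*I1 + C2*O1
   = 0.2157*189 + 0.3725*160 + 0.4118*66
   = 127.55 m^3/s.

127.55


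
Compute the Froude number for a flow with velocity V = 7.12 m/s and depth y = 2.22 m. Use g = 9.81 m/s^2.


The Froude number is defined as Fr = V / sqrt(g*y).
g*y = 9.81 * 2.22 = 21.7782.
sqrt(g*y) = sqrt(21.7782) = 4.6667.
Fr = 7.12 / 4.6667 = 1.5257.

1.5257


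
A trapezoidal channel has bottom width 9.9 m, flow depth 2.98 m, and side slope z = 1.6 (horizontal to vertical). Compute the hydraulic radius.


For a trapezoidal section with side slope z:
A = (b + z*y)*y = (9.9 + 1.6*2.98)*2.98 = 43.711 m^2.
P = b + 2*y*sqrt(1 + z^2) = 9.9 + 2*2.98*sqrt(1 + 1.6^2) = 21.145 m.
R = A/P = 43.711 / 21.145 = 2.0672 m.

2.0672


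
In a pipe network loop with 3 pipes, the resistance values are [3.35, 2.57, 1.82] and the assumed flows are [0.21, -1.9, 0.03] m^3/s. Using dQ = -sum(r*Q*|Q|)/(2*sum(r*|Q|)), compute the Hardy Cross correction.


Numerator terms (r*Q*|Q|): 3.35*0.21*|0.21| = 0.1477; 2.57*-1.9*|-1.9| = -9.2777; 1.82*0.03*|0.03| = 0.0016.
Sum of numerator = -9.1283.
Denominator terms (r*|Q|): 3.35*|0.21| = 0.7035; 2.57*|-1.9| = 4.883; 1.82*|0.03| = 0.0546.
2 * sum of denominator = 2 * 5.6411 = 11.2822.
dQ = --9.1283 / 11.2822 = 0.8091 m^3/s.

0.8091


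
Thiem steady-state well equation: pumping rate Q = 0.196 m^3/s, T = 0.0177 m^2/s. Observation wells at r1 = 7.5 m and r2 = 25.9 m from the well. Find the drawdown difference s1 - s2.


Thiem equation: s1 - s2 = Q/(2*pi*T) * ln(r2/r1).
ln(r2/r1) = ln(25.9/7.5) = 1.2393.
Q/(2*pi*T) = 0.196 / (2*pi*0.0177) = 0.196 / 0.1112 = 1.7624.
s1 - s2 = 1.7624 * 1.2393 = 2.1842 m.

2.1842


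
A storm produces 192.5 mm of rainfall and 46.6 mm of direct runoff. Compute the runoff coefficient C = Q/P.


The runoff coefficient C = runoff depth / rainfall depth.
C = 46.6 / 192.5
  = 0.2421.

0.2421


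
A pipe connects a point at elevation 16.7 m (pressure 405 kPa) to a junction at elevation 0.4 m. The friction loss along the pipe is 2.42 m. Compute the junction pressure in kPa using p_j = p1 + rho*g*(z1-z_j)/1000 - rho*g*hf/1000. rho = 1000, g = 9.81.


Junction pressure: p_j = p1 + rho*g*(z1 - z_j)/1000 - rho*g*hf/1000.
Elevation term = 1000*9.81*(16.7 - 0.4)/1000 = 159.903 kPa.
Friction term = 1000*9.81*2.42/1000 = 23.74 kPa.
p_j = 405 + 159.903 - 23.74 = 541.16 kPa.

541.16


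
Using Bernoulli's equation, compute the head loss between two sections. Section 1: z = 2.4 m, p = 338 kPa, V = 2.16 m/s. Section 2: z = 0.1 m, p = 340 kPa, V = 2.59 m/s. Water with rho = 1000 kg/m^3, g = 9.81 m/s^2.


Total head at each section: H = z + p/(rho*g) + V^2/(2g).
H1 = 2.4 + 338*1000/(1000*9.81) + 2.16^2/(2*9.81)
   = 2.4 + 34.455 + 0.2378
   = 37.092 m.
H2 = 0.1 + 340*1000/(1000*9.81) + 2.59^2/(2*9.81)
   = 0.1 + 34.659 + 0.3419
   = 35.1 m.
h_L = H1 - H2 = 37.092 - 35.1 = 1.992 m.

1.992
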